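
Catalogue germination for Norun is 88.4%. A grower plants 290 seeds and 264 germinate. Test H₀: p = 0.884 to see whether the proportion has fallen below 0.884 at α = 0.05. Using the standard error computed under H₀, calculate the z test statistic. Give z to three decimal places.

z = 1.401

p̂ = 264/290 ≈ 0.91034.
Standard error under H₀: √(0.884×0.116/290) = 0.01880.
z = (0.91034 − 0.884)/0.01880 = 0.02634/0.01880 = 1.401.
p-value = P(Z < 1.401) ≈ 0.9194; since p > α = 0.05, fail to reject H₀.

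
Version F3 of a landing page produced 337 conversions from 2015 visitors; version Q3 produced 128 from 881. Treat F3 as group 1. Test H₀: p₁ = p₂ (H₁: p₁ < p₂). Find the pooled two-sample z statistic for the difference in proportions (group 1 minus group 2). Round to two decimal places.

p̂₁ = 337/2015 = 0.1672, p̂₂ = 128/881 = 0.1453.
Pooled p̂ = (337+128)/(2015+881) = 465/2896 = 0.1606.
SE = √(0.134785 × 0.00163135) = 0.0148.
z = (0.1672 − 0.1453)/0.0148 = 0.0219/0.0148 = 1.48.
p-value = P(Z < 1.481) ≈ 0.9307.

z = 1.48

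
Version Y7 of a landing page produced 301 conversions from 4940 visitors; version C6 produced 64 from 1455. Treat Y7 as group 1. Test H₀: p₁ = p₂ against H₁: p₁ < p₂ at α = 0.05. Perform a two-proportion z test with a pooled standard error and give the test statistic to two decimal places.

p̂₁ = 301/4940 = 0.0609, p̂₂ = 64/1455 = 0.0440.
Pooled p̂ = (301+64)/(4940+1455) = 365/6395 = 0.0571.
SE = √(p̂(1−p̂)(1/n₁+1/n₂)) = √(0.0571·0.9429·0.000889714) = √(4.78828e-05) = 0.0069.
z = (0.0609 − 0.0440)/0.0069 = 0.0169/0.0069 = 2.45.
p-value = P(Z < 2.449) ≈ 0.9928, so at α = 0.05 we fail to reject H₀.

z = 2.45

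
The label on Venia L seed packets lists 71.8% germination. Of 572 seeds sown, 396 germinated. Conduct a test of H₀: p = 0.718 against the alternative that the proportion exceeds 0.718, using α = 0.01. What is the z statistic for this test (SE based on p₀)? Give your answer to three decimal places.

z = -1.366

p̂ = 396/572 = 0.69231.
SE = √(p₀(1−p₀)/n) = √(0.20248/572) = 0.01881.
z = (0.69231 − 0.718)/0.01881 = -0.02569/0.01881 = -1.366.
p-value = P(Z > -1.366) ≈ 0.9140, so at α = 0.01 we fail to reject H₀.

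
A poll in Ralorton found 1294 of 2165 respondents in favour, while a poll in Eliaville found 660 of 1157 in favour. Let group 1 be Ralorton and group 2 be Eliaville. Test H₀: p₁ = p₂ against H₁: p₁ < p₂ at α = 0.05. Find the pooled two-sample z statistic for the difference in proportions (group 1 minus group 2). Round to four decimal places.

z = 1.5204

p̂₁ = 1294/2165 ≈ 0.597691, p̂₂ = 660/1157 ≈ 0.570441.
Pooled p̂ = (1294+660)/(2165+1157) = 1954/3322 = 0.588200.
SE = √(0.242221 × 0.0013262) = 0.017923.
z = (0.597691 − 0.570441)/0.017923 = 0.027250/0.017923 = 1.5204.
p-value = P(Z < 1.520) ≈ 0.9358. With α = 0.05, fail to reject H₀.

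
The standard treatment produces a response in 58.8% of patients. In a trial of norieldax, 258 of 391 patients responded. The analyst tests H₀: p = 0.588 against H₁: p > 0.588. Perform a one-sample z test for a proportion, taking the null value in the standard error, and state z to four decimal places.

z = 2.8864

p̂ = 258/391 ≈ 0.6598465.
Under H₀, SE = √(0.588·0.412/391) = √(0.000619581) = 0.0248914.
z = (0.6598465 − 0.588)/0.0248914 = 0.0718465/0.0248914 = 2.8864.
p-value = P(Z > 2.886) ≈ 0.0019.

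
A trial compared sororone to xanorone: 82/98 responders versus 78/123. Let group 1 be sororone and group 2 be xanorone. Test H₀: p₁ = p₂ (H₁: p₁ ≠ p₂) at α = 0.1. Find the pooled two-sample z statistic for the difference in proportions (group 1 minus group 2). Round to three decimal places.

p̂₁ = 82/98 ≈ 0.83673, p̂₂ = 78/123 ≈ 0.63415.
Pooled p̂ = (82+78)/(98+123) = 160/221 = 0.72398.
SE = √(p̂(1−p̂)(1/n₁+1/n₂)) = √(0.72398·0.27602·0.0183342) = √(0.00366375) = 0.06053.
z = (0.83673 − 0.63415)/0.06053 = 0.20258/0.06053 = 3.347.
Two-sided p-value ≈ 2·Φ(−3.347) = 0.0008. With α = 0.1, reject H₀.

z = 3.347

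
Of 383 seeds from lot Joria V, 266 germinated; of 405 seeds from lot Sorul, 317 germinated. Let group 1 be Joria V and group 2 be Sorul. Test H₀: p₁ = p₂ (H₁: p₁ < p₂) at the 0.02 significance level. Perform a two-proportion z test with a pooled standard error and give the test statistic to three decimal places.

z = -2.821

p̂₁ = 266/383 = 0.69452, p̂₂ = 317/405 = 0.78272.
Pooled p̂ = (266+317)/(383+405) = 583/788 = 0.73985.
SE = √(0.192473 × 0.0050801) = 0.03127.
z = (0.69452 − 0.78272)/0.03127 = -0.08820/0.03127 = -2.821.
p-value = P(Z < -2.821) ≈ 0.0024. With α = 0.02, reject H₀.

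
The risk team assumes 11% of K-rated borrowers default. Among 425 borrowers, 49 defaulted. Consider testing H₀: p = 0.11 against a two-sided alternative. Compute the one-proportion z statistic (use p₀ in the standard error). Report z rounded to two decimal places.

z = 0.35

p̂ = 49/425 = 0.1153.
Standard error under H₀: √(0.11×0.89/425) = 0.0152.
z = (0.1153 − 0.11)/0.0152 = 0.0053/0.0152 = 0.35.
Two-sided p-value ≈ 2·Φ(−0.349) = 0.7272.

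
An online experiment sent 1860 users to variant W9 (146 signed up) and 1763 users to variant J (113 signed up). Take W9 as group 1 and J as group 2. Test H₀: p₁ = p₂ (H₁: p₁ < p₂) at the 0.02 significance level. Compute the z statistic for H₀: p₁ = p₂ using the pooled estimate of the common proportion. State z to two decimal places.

z = 1.68

p̂₁ = 146/1860 = 0.07849, p̂₂ = 113/1763 = 0.06410.
Pooled p̂ = (146+113)/(1860+1763) = 259/3623 = 0.07149.
SE = √(0.0663772 × 0.00110485) = 0.00856.
z = (0.07849 − 0.06410)/0.00856 = 0.01439/0.00856 = 1.68.
p-value = P(Z < 1.681) ≈ 0.9537, so at α = 0.02 we fail to reject H₀.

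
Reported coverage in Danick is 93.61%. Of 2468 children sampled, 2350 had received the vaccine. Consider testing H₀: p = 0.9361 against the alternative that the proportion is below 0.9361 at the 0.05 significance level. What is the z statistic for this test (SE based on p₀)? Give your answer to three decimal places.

z = 3.268

p̂ = 2350/2468 ≈ 0.952188.
SE = √(p₀(1−p₀)/n) = √(0.059817/2468) = 0.004923.
z = (0.952188 − 0.9361)/0.004923 = 0.016088/0.004923 = 3.268.
p-value = P(Z < 3.268) ≈ 0.9995; since p > α = 0.05, fail to reject H₀.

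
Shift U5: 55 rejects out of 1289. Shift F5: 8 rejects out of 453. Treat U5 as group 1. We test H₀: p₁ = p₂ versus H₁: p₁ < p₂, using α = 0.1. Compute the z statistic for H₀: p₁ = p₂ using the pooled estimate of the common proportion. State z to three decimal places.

z = 2.452

p̂₁ = 55/1289 ≈ 0.04267, p̂₂ = 8/453 ≈ 0.01766.
Pooled p̂ = (55+8)/(1289+453) = 63/1742 = 0.03617.
SE = √(p̂(1−p̂)(1/n₁+1/n₂)) = √(0.03617·0.96383·0.0029833) = √(0.00010399) = 0.01020.
z = (0.04267 − 0.01766)/0.01020 = 0.02501/0.01020 = 2.452.
p-value = P(Z < 2.452) ≈ 0.9929. With α = 0.1, fail to reject H₀.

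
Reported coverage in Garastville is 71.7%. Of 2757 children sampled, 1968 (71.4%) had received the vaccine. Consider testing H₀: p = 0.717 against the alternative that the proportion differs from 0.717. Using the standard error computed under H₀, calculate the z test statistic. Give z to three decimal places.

p̂ = 1968/2757 ≈ 0.71382.
Under H₀, SE = √(0.717·0.283/2757) = √(7.35985e-05) = 0.00858.
z = (0.71382 − 0.717)/0.00858 = -0.00318/0.00858 = -0.371.

z = -0.371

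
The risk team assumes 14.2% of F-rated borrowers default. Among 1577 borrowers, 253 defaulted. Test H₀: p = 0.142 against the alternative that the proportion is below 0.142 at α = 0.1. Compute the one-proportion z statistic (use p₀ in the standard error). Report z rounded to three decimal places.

p̂ = 253/1577 ≈ 0.16043.
Under H₀, SE = √(0.142·0.858/1577) = √(7.72581e-05) = 0.00879.
z = (0.16043 − 0.142)/0.00879 = 0.01843/0.00879 = 2.097.
p-value = P(Z < 2.097) ≈ 0.9820. With α = 0.1, fail to reject H₀.

z = 2.097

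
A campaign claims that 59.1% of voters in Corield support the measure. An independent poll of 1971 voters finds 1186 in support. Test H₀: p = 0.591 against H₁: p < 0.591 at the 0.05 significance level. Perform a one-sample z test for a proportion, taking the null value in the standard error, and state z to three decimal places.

z = 0.968

p̂ = 1186/1971 ≈ 0.601725.
Under H₀, SE = √(0.591·0.409/1971) = √(0.000122638) = 0.011074.
z = (0.601725 − 0.591)/0.011074 = 0.010725/0.011074 = 0.968.
p-value = P(Z < 0.968) ≈ 0.8336. With α = 0.05, fail to reject H₀.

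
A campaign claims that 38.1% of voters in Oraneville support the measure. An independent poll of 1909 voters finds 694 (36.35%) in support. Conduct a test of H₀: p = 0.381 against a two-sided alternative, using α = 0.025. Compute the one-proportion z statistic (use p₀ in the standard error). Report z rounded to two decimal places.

z = -1.57

p̂ = 694/1909 ≈ 0.36354.
Standard error under H₀: √(0.381×0.619/1909) = 0.01111.
z = (0.36354 − 0.381)/0.01111 = -0.01746/0.01111 = -1.57.
Two-sided p-value ≈ 2·Φ(−1.571) = 0.1162. With α = 0.025, fail to reject H₀.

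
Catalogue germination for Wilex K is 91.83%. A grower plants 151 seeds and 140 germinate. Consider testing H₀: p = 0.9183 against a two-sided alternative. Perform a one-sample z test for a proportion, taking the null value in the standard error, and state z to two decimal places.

z = 0.40

p̂ = 140/151 = 0.9272.
SE = √(p₀(1−p₀)/n) = √(0.075025/151) = 0.0223.
z = (0.9272 − 0.9183)/0.0223 = 0.0089/0.0223 = 0.40.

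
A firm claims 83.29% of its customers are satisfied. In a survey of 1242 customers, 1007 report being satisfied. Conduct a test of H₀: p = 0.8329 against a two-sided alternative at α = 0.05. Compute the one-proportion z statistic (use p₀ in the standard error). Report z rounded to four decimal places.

z = -2.0887

p̂ = 1007/1242 ≈ 0.810789.
Under H₀, SE = √(0.8329·0.1671/1242) = √(0.000112059) = 0.010586.
z = (0.810789 − 0.8329)/0.010586 = -0.022111/0.010586 = -2.0887.
p-value = 2·P(Z > 2.089) ≈ 0.0367. With α = 0.05, reject H₀.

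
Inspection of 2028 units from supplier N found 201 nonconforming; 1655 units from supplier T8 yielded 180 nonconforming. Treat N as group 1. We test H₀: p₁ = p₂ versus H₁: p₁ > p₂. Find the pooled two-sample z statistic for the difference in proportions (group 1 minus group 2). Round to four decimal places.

p̂₁ = 201/2028 ≈ 0.0991124, p̂₂ = 180/1655 ≈ 0.1087613.
Pooled p̂ = (201+180)/(2028+1655) = 381/3683 = 0.1034483.
SE = √(p̂(1−p̂)(1/n₁+1/n₂)) = √(0.1034483·0.8965517·0.00109733) = √(0.000101773) = 0.0100883.
z = (0.0991124 − 0.1087613)/0.0100883 = -0.0096489/0.0100883 = -0.9564.

z = -0.9564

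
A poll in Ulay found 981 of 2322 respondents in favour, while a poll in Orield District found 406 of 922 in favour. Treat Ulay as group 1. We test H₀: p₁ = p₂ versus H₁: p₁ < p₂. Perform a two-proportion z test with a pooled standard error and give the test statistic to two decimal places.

z = -0.93

p̂₁ = 981/2322 = 0.42248, p̂₂ = 406/922 = 0.44035.
Pooled p̂ = (981+406)/(2322+922) = 1387/3244 = 0.42756.
SE = √(0.244752 × 0.00151526) = 0.01926.
z = (0.42248 − 0.44035)/0.01926 = -0.01787/0.01926 = -0.93.
p-value = P(Z < -0.928) ≈ 0.1768.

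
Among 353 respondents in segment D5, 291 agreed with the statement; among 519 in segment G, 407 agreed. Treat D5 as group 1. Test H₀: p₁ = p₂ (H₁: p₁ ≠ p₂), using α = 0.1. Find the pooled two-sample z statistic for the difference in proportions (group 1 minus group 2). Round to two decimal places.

p̂₁ = 291/353 = 0.8244, p̂₂ = 407/519 = 0.7842.
Pooled p̂ = (291+407)/(353+519) = 698/872 = 0.8005.
SE = √(0.159725 × 0.00475964) = 0.0276.
z = (0.8244 − 0.7842)/0.0276 = 0.0402/0.0276 = 1.46.
p-value = 2·P(Z > 1.457) ≈ 0.1452. With α = 0.1, fail to reject H₀.

z = 1.46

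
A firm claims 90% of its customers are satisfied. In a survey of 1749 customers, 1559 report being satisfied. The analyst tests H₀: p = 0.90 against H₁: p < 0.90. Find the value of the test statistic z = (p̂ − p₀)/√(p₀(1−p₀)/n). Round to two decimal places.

z = -1.20

p̂ = 1559/1749 = 0.89137.
Under H₀, SE = √(0.9·0.1/1749) = √(5.1458e-05) = 0.00717.
z = (0.89137 − 0.9)/0.00717 = -0.00863/0.00717 = -1.20.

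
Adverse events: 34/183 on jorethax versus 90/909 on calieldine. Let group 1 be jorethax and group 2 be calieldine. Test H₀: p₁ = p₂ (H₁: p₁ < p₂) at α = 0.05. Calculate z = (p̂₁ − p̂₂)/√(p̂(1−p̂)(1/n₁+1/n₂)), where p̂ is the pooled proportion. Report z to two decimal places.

p̂₁ = 34/183 = 0.1858, p̂₂ = 90/909 = 0.0990.
Pooled p̂ = (34+90)/(183+909) = 124/1092 = 0.1136.
SE = √(p̂(1−p̂)(1/n₁+1/n₂)) = √(0.1136·0.8864·0.00656459) = √(0.000660784) = 0.0257.
z = (0.1858 − 0.0990)/0.0257 = 0.0868/0.0257 = 3.38.
p-value = P(Z < 3.376) ≈ 0.9996. With α = 0.05, fail to reject H₀.

z = 3.38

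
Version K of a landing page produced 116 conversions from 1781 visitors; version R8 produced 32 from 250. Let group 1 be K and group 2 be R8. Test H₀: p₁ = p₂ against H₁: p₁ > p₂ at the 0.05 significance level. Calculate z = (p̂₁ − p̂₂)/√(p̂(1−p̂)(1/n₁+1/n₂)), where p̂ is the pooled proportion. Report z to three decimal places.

z = -3.581

p̂₁ = 116/1781 ≈ 0.065132, p̂₂ = 32/250 ≈ 0.128000.
Pooled p̂ = (116+32)/(1781+250) = 148/2031 = 0.072871.
SE = √(p̂(1−p̂)(1/n₁+1/n₂)) = √(0.072871·0.927129·0.00456148) = √(0.000308176) = 0.017555.
z = (0.065132 − 0.128000)/0.017555 = -0.062868/0.017555 = -3.581.
p-value = P(Z > -3.581) ≈ 0.9998; since p > α = 0.05, fail to reject H₀.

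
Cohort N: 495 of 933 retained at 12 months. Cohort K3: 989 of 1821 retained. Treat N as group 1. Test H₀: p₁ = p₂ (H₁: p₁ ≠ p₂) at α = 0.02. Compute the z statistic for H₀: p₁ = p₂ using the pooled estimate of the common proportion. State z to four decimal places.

p̂₁ = 495/933 = 0.530547, p̂₂ = 989/1821 = 0.543108.
Pooled p̂ = (495+989)/(933+1821) = 1484/2754 = 0.538853.
SE = √(0.24849 × 0.00162096) = 0.020070.
z = (0.530547 − 0.543108)/0.020070 = -0.012561/0.020070 = -0.6259.
p-value = 2·P(Z > 0.626) ≈ 0.5314, so at α = 0.02 we fail to reject H₀.

z = -0.6259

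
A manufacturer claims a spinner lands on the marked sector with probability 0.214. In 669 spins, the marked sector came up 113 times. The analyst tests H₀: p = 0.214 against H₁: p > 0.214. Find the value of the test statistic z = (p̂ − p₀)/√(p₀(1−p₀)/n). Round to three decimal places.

z = -2.844

p̂ = 113/669 = 0.168909.
SE = √(p₀(1−p₀)/n) = √(0.1682/669) = 0.015856.
z = (0.168909 − 0.214)/0.015856 = -0.045091/0.015856 = -2.844.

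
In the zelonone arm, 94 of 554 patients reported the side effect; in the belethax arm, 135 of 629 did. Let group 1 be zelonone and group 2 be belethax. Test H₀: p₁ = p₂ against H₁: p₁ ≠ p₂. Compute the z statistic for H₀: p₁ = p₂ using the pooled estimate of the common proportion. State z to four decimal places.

p̂₁ = 94/554 = 0.169675, p̂₂ = 135/629 = 0.214626.
Pooled p̂ = (94+135)/(554+629) = 229/1183 = 0.193576.
SE = √(0.156104 × 0.00339488) = 0.023021.
z = (0.169675 − 0.214626)/0.023021 = -0.044951/0.023021 = -1.9526.

z = -1.9526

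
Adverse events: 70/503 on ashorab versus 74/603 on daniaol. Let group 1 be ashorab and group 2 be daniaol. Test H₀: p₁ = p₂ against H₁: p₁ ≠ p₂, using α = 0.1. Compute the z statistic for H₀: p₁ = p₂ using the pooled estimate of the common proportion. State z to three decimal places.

p̂₁ = 70/503 = 0.139165, p̂₂ = 74/603 = 0.122720.
Pooled p̂ = (70+74)/(503+603) = 144/1106 = 0.130199.
SE = √(0.113247 × 0.00364645) = 0.020321.
z = (0.139165 − 0.122720)/0.020321 = 0.016445/0.020321 = 0.809.
Two-sided p-value ≈ 2·Φ(−0.809) = 0.4184, so at α = 0.1 we fail to reject H₀.

z = 0.809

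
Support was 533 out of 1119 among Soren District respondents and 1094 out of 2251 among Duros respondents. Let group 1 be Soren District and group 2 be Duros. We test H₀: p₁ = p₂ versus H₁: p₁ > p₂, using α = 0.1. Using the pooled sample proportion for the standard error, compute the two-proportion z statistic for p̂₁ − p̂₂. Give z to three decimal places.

z = -0.530

p̂₁ = 533/1119 ≈ 0.47632, p̂₂ = 1094/2251 ≈ 0.48601.
Pooled p̂ = (533+1094)/(1119+2251) = 1627/3370 = 0.48279.
SE = √(p̂(1−p̂)(1/n₁+1/n₂)) = √(0.48279·0.51721·0.0013379) = √(0.000334079) = 0.01828.
z = (0.47632 − 0.48601)/0.01828 = -0.00969/0.01828 = -0.530.
p-value = P(Z > -0.530) ≈ 0.7020; since p > α = 0.1, fail to reject H₀.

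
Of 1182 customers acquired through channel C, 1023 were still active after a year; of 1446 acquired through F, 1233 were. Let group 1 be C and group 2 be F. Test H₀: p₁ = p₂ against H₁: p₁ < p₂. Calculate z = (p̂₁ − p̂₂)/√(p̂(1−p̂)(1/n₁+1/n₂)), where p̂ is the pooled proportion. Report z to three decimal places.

z = 0.935

p̂₁ = 1023/1182 ≈ 0.86548, p̂₂ = 1233/1446 ≈ 0.85270.
Pooled p̂ = (1023+1233)/(1182+1446) = 2256/2628 = 0.85845.
SE = √(0.121515 × 0.00153759) = 0.01367.
z = (0.86548 − 0.85270)/0.01367 = 0.01278/0.01367 = 0.935.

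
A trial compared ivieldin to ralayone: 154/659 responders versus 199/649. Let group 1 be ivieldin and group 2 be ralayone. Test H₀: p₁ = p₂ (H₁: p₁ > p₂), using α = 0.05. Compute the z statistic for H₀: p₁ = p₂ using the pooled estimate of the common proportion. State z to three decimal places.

p̂₁ = 154/659 = 0.23369, p̂₂ = 199/649 = 0.30663.
Pooled p̂ = (154+199)/(659+649) = 353/1308 = 0.26988.
SE = √(0.197044 × 0.00305828) = 0.02455.
z = (0.23369 − 0.30663)/0.02455 = -0.07294/0.02455 = -2.971.
p-value = P(Z > -2.971) ≈ 0.9985. With α = 0.05, fail to reject H₀.

z = -2.971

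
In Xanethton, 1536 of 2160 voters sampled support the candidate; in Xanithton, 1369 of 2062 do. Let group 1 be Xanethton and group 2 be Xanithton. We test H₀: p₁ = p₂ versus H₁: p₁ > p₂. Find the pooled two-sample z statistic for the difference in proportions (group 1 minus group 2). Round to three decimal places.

p̂₁ = 1536/2160 ≈ 0.71111, p̂₂ = 1369/2062 ≈ 0.66392.
Pooled p̂ = (1536+1369)/(2160+2062) = 2905/4222 = 0.68806.
SE = √(0.214632 × 0.000947929) = 0.01426.
z = (0.71111 − 0.66392)/0.01426 = 0.04719/0.01426 = 3.309.

z = 3.309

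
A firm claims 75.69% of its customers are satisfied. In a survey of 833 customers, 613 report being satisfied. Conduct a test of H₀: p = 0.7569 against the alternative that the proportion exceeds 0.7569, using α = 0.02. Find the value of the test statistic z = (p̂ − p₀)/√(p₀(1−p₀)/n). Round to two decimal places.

z = -1.41

p̂ = 613/833 ≈ 0.7359.
Standard error under H₀: √(0.7569×0.2431/833) = 0.0149.
z = (0.7359 − 0.7569)/0.0149 = -0.0210/0.0149 = -1.41.
p-value = P(Z > -1.413) ≈ 0.9212; since p > α = 0.02, fail to reject H₀.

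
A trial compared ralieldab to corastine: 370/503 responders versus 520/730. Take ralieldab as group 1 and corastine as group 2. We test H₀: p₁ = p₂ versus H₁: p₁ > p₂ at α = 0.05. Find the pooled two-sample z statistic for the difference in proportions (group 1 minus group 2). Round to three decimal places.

z = 0.896

p̂₁ = 370/503 ≈ 0.73559, p̂₂ = 520/730 ≈ 0.71233.
Pooled p̂ = (370+520)/(503+730) = 890/1233 = 0.72182.
SE = √(0.200797 × 0.00335793) = 0.02597.
z = (0.73559 − 0.71233)/0.02597 = 0.02326/0.02597 = 0.896.
p-value = P(Z > 0.896) ≈ 0.1852. With α = 0.05, fail to reject H₀.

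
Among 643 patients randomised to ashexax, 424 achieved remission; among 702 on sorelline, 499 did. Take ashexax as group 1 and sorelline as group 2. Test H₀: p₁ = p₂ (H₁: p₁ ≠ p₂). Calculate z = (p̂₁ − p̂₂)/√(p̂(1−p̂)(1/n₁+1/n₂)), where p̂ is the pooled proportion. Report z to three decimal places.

p̂₁ = 424/643 = 0.65941, p̂₂ = 499/702 = 0.71083.
Pooled p̂ = (424+499)/(643+702) = 923/1345 = 0.68625.
SE = √(p̂(1−p̂)(1/n₁+1/n₂)) = √(0.68625·0.31375·0.00297971) = √(0.00064157) = 0.02533.
z = (0.65941 − 0.71083)/0.02533 = -0.05142/0.02533 = -2.030.
Two-sided p-value ≈ 2·Φ(−2.030) = 0.0424.

z = -2.030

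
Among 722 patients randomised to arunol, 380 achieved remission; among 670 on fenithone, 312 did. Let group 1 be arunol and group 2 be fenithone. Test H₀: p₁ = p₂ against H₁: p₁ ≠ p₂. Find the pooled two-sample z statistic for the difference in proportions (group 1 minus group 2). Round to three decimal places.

z = 2.261

p̂₁ = 380/722 ≈ 0.52632, p̂₂ = 312/670 ≈ 0.46567.
Pooled p̂ = (380+312)/(722+670) = 692/1392 = 0.49713.
SE = √(0.249992 × 0.00287758) = 0.02682.
z = (0.52632 − 0.46567)/0.02682 = 0.06065/0.02682 = 2.261.
Two-sided p-value ≈ 2·Φ(−2.261) = 0.0238.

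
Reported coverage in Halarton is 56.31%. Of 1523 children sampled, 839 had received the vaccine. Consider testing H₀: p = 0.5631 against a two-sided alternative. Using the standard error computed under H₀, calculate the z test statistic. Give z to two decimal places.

p̂ = 839/1523 = 0.5509.
SE = √(p₀(1−p₀)/n) = √(0.24602/1523) = 0.0127.
z = (0.5509 − 0.5631)/0.0127 = -0.0122/0.0127 = -0.96.

z = -0.96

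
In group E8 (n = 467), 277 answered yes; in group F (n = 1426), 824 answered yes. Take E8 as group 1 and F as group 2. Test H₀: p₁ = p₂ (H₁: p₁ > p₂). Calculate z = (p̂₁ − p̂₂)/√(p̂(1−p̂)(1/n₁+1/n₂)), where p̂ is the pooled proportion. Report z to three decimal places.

p̂₁ = 277/467 = 0.59315, p̂₂ = 824/1426 = 0.57784.
Pooled p̂ = (277+824)/(467+1426) = 1101/1893 = 0.58162.
SE = √(0.243339 × 0.00284259) = 0.02630.
z = (0.59315 − 0.57784)/0.02630 = 0.01531/0.02630 = 0.582.

z = 0.582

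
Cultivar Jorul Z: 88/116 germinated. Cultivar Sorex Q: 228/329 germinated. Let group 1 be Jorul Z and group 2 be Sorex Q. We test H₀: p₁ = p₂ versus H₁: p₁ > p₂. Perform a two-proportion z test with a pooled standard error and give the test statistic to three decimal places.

p̂₁ = 88/116 = 0.75862, p̂₂ = 228/329 = 0.69301.
Pooled p̂ = (88+228)/(116+329) = 316/445 = 0.71011.
SE = √(0.205853 × 0.0116602) = 0.04899.
z = (0.75862 − 0.69301)/0.04899 = 0.06561/0.04899 = 1.339.
p-value = P(Z > 1.339) ≈ 0.0903.

z = 1.339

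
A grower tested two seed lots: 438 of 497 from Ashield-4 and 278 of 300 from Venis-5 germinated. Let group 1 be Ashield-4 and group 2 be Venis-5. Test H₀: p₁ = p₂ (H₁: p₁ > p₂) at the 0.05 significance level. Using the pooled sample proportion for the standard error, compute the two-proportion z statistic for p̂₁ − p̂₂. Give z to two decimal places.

p̂₁ = 438/497 = 0.8813, p̂₂ = 278/300 = 0.9267.
Pooled p̂ = (438+278)/(497+300) = 716/797 = 0.8984.
SE = √(0.0913022 × 0.00534541) = 0.0221.
z = (0.8813 − 0.9267)/0.0221 = -0.0454/0.0221 = -2.05.
p-value = P(Z > -2.054) ≈ 0.9800; since p > α = 0.05, fail to reject H₀.

z = -2.05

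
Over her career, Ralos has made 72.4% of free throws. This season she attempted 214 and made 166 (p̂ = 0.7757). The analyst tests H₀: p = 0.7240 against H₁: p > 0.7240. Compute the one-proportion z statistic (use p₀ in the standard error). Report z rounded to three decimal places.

p̂ = 166/214 ≈ 0.77570.
Under H₀, SE = √(0.724·0.276/214) = √(0.000933757) = 0.03056.
z = (0.77570 − 0.724)/0.03056 = 0.05170/0.03056 = 1.692.
p-value = P(Z > 1.692) ≈ 0.0453.

z = 1.692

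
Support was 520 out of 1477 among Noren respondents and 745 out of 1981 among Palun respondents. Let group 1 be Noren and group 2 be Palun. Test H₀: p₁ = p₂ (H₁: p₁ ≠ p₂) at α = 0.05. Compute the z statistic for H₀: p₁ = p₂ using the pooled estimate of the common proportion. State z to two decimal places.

p̂₁ = 520/1477 ≈ 0.3521, p̂₂ = 745/1981 ≈ 0.3761.
Pooled p̂ = (520+745)/(1477+1981) = 1265/3458 = 0.3658.
SE = √(0.231995 × 0.00118184) = 0.0166.
z = (0.3521 − 0.3761)/0.0166 = -0.0240/0.0166 = -1.45.
p-value = 2·P(Z > 1.450) ≈ 0.1471; since p > α = 0.05, fail to reject H₀.

z = -1.45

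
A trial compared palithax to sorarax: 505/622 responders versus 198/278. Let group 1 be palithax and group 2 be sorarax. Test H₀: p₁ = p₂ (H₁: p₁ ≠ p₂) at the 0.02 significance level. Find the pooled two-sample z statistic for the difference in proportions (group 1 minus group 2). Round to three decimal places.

p̂₁ = 505/622 = 0.81190, p̂₂ = 198/278 = 0.71223.
Pooled p̂ = (505+198)/(622+278) = 703/900 = 0.78111.
SE = √(p̂(1−p̂)(1/n₁+1/n₂)) = √(0.78111·0.21889·0.00520484) = √(0.000889905) = 0.02983.
z = (0.81190 − 0.71223)/0.02983 = 0.09967/0.02983 = 3.341.
p-value = 2·P(Z > 3.341) ≈ 0.0008; since p < α = 0.02, reject H₀.

z = 3.341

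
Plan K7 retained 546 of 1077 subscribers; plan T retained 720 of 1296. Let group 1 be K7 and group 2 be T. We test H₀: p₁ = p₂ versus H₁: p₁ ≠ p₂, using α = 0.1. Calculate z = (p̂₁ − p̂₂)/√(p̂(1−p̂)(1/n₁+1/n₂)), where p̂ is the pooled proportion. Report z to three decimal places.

z = -2.362

p̂₁ = 546/1077 = 0.506964, p̂₂ = 720/1296 = 0.555556.
Pooled p̂ = (546+720)/(1077+1296) = 1266/2373 = 0.533502.
SE = √(p̂(1−p̂)(1/n₁+1/n₂)) = √(0.533502·0.466498·0.00170011) = √(0.000423119) = 0.020570.
z = (0.506964 − 0.555556)/0.020570 = -0.048592/0.020570 = -2.362.
p-value = 2·P(Z > 2.362) ≈ 0.0182; since p < α = 0.1, reject H₀.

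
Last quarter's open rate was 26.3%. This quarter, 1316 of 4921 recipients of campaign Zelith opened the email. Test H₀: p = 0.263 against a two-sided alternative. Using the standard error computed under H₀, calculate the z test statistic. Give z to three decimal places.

z = 0.705

p̂ = 1316/4921 = 0.26743.
Standard error under H₀: √(0.263×0.737/4921) = 0.00628.
z = (0.26743 − 0.263)/0.00628 = 0.00443/0.00628 = 0.705.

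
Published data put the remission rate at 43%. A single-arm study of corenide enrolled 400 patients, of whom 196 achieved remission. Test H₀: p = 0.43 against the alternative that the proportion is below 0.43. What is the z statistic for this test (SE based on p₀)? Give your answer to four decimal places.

p̂ = 196/400 = 0.490000.
Under H₀, SE = √(0.43·0.57/400) = √(0.00061275) = 0.024754.
z = (0.490000 − 0.43)/0.024754 = 0.060000/0.024754 = 2.4239.

z = 2.4239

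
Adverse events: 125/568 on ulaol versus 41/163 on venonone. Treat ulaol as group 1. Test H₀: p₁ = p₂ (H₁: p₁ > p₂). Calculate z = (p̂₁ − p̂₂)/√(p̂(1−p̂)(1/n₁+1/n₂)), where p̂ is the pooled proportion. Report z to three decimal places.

z = -0.845

p̂₁ = 125/568 = 0.22007, p̂₂ = 41/163 = 0.25153.
Pooled p̂ = (125+41)/(568+163) = 166/731 = 0.22709.
SE = √(p̂(1−p̂)(1/n₁+1/n₂)) = √(0.22709·0.77291·0.00789553) = √(0.00138581) = 0.03723.
z = (0.22007 − 0.25153)/0.03723 = -0.03146/0.03723 = -0.845.
p-value = P(Z > -0.845) ≈ 0.8010.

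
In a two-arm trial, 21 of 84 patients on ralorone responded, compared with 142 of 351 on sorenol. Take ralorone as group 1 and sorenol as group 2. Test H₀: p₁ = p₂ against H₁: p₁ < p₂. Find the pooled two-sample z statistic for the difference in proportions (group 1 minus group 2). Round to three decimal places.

p̂₁ = 21/84 ≈ 0.25000, p̂₂ = 142/351 ≈ 0.40456.
Pooled p̂ = (21+142)/(84+351) = 163/435 = 0.37471.
SE = √(0.234303 × 0.0147538) = 0.05880.
z = (0.25000 − 0.40456)/0.05880 = -0.15456/0.05880 = -2.629.
p-value = P(Z < -2.629) ≈ 0.0043.

z = -2.629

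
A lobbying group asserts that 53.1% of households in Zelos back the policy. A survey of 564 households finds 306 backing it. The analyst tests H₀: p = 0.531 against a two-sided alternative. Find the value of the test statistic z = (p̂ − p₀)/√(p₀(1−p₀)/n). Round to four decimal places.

p̂ = 306/564 = 0.542553.
SE = √(p₀(1−p₀)/n) = √(0.24904/564) = 0.021013.
z = (0.542553 − 0.531)/0.021013 = 0.011553/0.021013 = 0.5498.
Two-sided p-value ≈ 2·Φ(−0.550) = 0.5825.

z = 0.5498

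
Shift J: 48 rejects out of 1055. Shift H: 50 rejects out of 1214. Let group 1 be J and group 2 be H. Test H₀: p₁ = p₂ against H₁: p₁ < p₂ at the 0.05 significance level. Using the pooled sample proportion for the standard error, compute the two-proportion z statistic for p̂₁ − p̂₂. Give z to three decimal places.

p̂₁ = 48/1055 = 0.04550, p̂₂ = 50/1214 = 0.04119.
Pooled p̂ = (48+50)/(1055+1214) = 98/2269 = 0.04319.
SE = √(p̂(1−p̂)(1/n₁+1/n₂)) = √(0.04319·0.95681·0.00177159) = √(7.32117e-05) = 0.00856.
z = (0.04550 − 0.04119)/0.00856 = 0.00431/0.00856 = 0.504.
p-value = P(Z < 0.504) ≈ 0.6928; since p > α = 0.05, fail to reject H₀.

z = 0.504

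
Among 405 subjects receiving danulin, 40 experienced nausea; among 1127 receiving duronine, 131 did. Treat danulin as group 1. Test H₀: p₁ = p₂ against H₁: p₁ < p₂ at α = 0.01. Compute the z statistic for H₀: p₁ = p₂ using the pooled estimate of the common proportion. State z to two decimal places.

p̂₁ = 40/405 ≈ 0.0988, p̂₂ = 131/1127 ≈ 0.1162.
Pooled p̂ = (40+131)/(405+1127) = 171/1532 = 0.1116.
SE = √(p̂(1−p̂)(1/n₁+1/n₂)) = √(0.1116·0.8884·0.00335645) = √(0.000332825) = 0.0182.
z = (0.0988 − 0.1162)/0.0182 = -0.0174/0.0182 = -0.96.
p-value = P(Z < -0.958) ≈ 0.1691. With α = 0.01, fail to reject H₀.

z = -0.96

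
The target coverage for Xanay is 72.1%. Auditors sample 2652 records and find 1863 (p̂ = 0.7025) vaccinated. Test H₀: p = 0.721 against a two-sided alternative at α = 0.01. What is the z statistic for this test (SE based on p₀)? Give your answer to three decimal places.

z = -2.125

p̂ = 1863/2652 = 0.70249.
Under H₀, SE = √(0.721·0.279/2652) = √(7.58518e-05) = 0.00871.
z = (0.70249 − 0.721)/0.00871 = -0.01851/0.00871 = -2.125.
Two-sided p-value ≈ 2·Φ(−2.125) = 0.0335; since p > α = 0.01, fail to reject H₀.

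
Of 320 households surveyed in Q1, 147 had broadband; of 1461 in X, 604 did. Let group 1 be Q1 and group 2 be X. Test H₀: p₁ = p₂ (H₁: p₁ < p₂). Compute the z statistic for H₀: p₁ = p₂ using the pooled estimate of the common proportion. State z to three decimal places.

p̂₁ = 147/320 = 0.45937, p̂₂ = 604/1461 = 0.41342.
Pooled p̂ = (147+604)/(320+1461) = 751/1781 = 0.42167.
SE = √(p̂(1−p̂)(1/n₁+1/n₂)) = √(0.42167·0.57833·0.00380946) = √(0.000928994) = 0.03048.
z = (0.45937 − 0.41342)/0.03048 = 0.04595/0.03048 = 1.508.
p-value = P(Z < 1.508) ≈ 0.9342.

z = 1.508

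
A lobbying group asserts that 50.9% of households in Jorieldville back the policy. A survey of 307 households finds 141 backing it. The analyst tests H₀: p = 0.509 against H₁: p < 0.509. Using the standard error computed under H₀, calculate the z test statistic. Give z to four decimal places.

p̂ = 141/307 ≈ 0.459283.
Under H₀, SE = √(0.509·0.491/307) = √(0.000814068) = 0.028532.
z = (0.459283 − 0.509)/0.028532 = -0.049717/0.028532 = -1.7425.

z = -1.7425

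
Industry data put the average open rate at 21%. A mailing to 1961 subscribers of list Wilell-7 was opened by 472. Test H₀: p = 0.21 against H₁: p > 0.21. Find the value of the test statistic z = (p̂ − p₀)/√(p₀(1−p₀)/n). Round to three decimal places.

p̂ = 472/1961 ≈ 0.240694.
Standard error under H₀: √(0.21×0.79/1961) = 0.009198.
z = (0.240694 − 0.21)/0.009198 = 0.030694/0.009198 = 3.337.
p-value = P(Z > 3.337) ≈ 0.0004.

z = 3.337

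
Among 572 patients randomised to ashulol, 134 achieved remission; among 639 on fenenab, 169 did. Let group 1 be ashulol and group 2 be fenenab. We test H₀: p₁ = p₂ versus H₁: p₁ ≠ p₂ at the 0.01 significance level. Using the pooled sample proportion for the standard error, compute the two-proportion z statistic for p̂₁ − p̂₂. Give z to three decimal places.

p̂₁ = 134/572 ≈ 0.23427, p̂₂ = 169/639 ≈ 0.26448.
Pooled p̂ = (134+169)/(572+639) = 303/1211 = 0.25021.
SE = √(p̂(1−p̂)(1/n₁+1/n₂)) = √(0.25021·0.74979·0.0033132) = √(0.000621566) = 0.02493.
z = (0.23427 − 0.26448)/0.02493 = -0.03021/0.02493 = -1.212.
p-value = 2·P(Z > 1.212) ≈ 0.2256, so at α = 0.01 we fail to reject H₀.

z = -1.212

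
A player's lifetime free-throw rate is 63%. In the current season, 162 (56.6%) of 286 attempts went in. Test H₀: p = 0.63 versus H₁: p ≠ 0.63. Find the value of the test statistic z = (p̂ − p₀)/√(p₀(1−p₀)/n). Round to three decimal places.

z = -2.227

p̂ = 162/286 = 0.56643.
SE = √(p₀(1−p₀)/n) = √(0.2331/286) = 0.02855.
z = (0.56643 − 0.63)/0.02855 = -0.06357/0.02855 = -2.227.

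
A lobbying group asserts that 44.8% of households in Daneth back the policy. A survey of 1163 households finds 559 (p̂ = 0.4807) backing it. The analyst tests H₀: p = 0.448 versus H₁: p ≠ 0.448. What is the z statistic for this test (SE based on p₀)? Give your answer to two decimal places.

z = 2.24

p̂ = 559/1163 = 0.4807.
SE = √(p₀(1−p₀)/n) = √(0.2473/1163) = 0.0146.
z = (0.4807 − 0.448)/0.0146 = 0.0327/0.0146 = 2.24.
Two-sided p-value ≈ 2·Φ(−2.239) = 0.0251.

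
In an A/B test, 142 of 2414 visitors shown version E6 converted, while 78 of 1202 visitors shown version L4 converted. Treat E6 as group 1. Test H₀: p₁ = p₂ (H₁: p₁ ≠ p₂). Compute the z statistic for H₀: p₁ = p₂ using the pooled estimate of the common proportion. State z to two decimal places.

z = -0.72

p̂₁ = 142/2414 ≈ 0.05882, p̂₂ = 78/1202 ≈ 0.06489.
Pooled p̂ = (142+78)/(2414+1202) = 220/3616 = 0.06084.
SE = √(0.0571391 × 0.0012462) = 0.00844.
z = (0.05882 − 0.06489)/0.00844 = -0.00607/0.00844 = -0.72.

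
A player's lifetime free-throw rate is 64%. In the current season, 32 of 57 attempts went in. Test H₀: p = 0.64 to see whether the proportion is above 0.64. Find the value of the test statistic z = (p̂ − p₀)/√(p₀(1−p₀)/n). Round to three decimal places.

z = -1.236

p̂ = 32/57 ≈ 0.56140.
Standard error under H₀: √(0.64×0.36/57) = 0.06358.
z = (0.56140 − 0.64)/0.06358 = -0.07860/0.06358 = -1.236.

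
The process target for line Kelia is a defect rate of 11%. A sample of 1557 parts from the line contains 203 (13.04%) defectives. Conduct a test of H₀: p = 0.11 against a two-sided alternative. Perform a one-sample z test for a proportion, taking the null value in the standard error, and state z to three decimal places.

p̂ = 203/1557 ≈ 0.13038.
Under H₀, SE = √(0.11·0.89/1557) = √(6.28773e-05) = 0.00793.
z = (0.13038 − 0.11)/0.00793 = 0.02038/0.00793 = 2.570.

z = 2.570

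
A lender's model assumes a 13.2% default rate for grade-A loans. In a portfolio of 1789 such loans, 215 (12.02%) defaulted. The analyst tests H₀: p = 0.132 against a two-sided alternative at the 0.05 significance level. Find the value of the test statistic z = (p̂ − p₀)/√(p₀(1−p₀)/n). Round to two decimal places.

z = -1.48

p̂ = 215/1789 = 0.12018.
SE = √(p₀(1−p₀)/n) = √(0.11458/1789) = 0.00800.
z = (0.12018 − 0.132)/0.00800 = -0.01182/0.00800 = -1.48.
p-value = 2·P(Z > 1.477) ≈ 0.1396, so at α = 0.05 we fail to reject H₀.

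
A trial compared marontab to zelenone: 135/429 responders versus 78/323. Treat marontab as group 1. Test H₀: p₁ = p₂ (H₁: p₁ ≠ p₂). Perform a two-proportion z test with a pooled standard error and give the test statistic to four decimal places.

p̂₁ = 135/429 ≈ 0.314685, p̂₂ = 78/323 ≈ 0.241486.
Pooled p̂ = (135+78)/(429+323) = 213/752 = 0.283245.
SE = √(0.203017 × 0.00542698) = 0.033193.
z = (0.314685 − 0.241486)/0.033193 = 0.073199/0.033193 = 2.2053.

z = 2.2053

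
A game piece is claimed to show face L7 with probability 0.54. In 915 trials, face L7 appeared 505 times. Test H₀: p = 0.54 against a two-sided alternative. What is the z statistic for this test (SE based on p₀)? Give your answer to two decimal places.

z = 0.72

p̂ = 505/915 = 0.5519.
Standard error under H₀: √(0.54×0.46/915) = 0.0165.
z = (0.5519 − 0.54)/0.0165 = 0.0119/0.0165 = 0.72.
Two-sided p-value ≈ 2·Φ(−0.723) = 0.4697.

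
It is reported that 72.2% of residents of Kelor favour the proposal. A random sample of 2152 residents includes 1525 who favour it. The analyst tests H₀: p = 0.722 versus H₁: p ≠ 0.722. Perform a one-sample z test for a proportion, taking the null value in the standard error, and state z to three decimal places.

z = -1.383

p̂ = 1525/2152 ≈ 0.70864.
Under H₀, SE = √(0.722·0.278/2152) = √(9.32695e-05) = 0.00966.
z = (0.70864 − 0.722)/0.00966 = -0.01336/0.00966 = -1.383.
Two-sided p-value ≈ 2·Φ(−1.383) = 0.1667.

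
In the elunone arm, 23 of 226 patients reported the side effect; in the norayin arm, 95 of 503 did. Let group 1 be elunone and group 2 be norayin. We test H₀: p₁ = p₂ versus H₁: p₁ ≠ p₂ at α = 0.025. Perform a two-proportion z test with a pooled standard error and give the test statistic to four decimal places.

p̂₁ = 23/226 ≈ 0.1017699, p̂₂ = 95/503 ≈ 0.1888668.
Pooled p̂ = (23+95)/(226+503) = 118/729 = 0.1618656.
SE = √(0.135665 × 0.00641285) = 0.0294958.
z = (0.1017699 − 0.1888668)/0.0294958 = -0.0870969/0.0294958 = -2.9529.
Two-sided p-value ≈ 2·Φ(−2.953) = 0.0031, so at α = 0.025 we reject H₀.

z = -2.9529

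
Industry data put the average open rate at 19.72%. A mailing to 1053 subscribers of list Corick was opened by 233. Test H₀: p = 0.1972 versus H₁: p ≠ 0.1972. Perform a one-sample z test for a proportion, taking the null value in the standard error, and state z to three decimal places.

z = 1.963

p̂ = 233/1053 ≈ 0.22127.
Under H₀, SE = √(0.1972·0.8028/1053) = √(0.000150344) = 0.01226.
z = (0.22127 − 0.1972)/0.01226 = 0.02407/0.01226 = 1.963.
Two-sided p-value ≈ 2·Φ(−1.963) = 0.0496.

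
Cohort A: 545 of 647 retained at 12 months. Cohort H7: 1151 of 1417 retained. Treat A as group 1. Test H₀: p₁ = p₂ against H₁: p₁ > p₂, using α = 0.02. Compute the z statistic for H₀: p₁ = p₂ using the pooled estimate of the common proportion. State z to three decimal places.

z = 1.656

p̂₁ = 545/647 ≈ 0.84235, p̂₂ = 1151/1417 ≈ 0.81228.
Pooled p̂ = (545+1151)/(647+1417) = 1696/2064 = 0.82171.
SE = √(0.146506 × 0.00225131) = 0.01816.
z = (0.84235 − 0.81228)/0.01816 = 0.03007/0.01816 = 1.656.
p-value = P(Z > 1.656) ≈ 0.0489. With α = 0.02, fail to reject H₀.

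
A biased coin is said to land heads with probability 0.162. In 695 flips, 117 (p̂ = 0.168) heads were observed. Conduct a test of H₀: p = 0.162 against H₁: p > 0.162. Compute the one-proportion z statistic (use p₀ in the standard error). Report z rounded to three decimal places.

p̂ = 117/695 ≈ 0.16835.
Standard error under H₀: √(0.162×0.838/695) = 0.01398.
z = (0.16835 − 0.162)/0.01398 = 0.00635/0.01398 = 0.454.
p-value = P(Z > 0.454) ≈ 0.3249.

z = 0.454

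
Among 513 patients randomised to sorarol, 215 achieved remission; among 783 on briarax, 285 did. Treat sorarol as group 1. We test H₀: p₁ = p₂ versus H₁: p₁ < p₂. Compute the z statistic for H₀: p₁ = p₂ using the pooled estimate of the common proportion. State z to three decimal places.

z = 1.993

p̂₁ = 215/513 = 0.41910, p̂₂ = 285/783 = 0.36398.
Pooled p̂ = (215+285)/(513+783) = 500/1296 = 0.38580.
SE = √(p̂(1−p̂)(1/n₁+1/n₂)) = √(0.38580·0.61420·0.00322646) = √(0.000764538) = 0.02765.
z = (0.41910 − 0.36398)/0.02765 = 0.05512/0.02765 = 1.993.
p-value = P(Z < 1.993) ≈ 0.9769.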